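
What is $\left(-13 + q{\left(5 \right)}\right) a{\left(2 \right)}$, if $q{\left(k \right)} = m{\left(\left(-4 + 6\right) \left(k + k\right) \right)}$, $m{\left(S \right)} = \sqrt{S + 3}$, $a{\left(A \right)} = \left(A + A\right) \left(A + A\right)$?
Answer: $-208 + 16 \sqrt{23} \approx -131.27$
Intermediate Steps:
$a{\left(A \right)} = 4 A^{2}$ ($a{\left(A \right)} = 2 A 2 A = 4 A^{2}$)
$m{\left(S \right)} = \sqrt{3 + S}$
$q{\left(k \right)} = \sqrt{3 + 4 k}$ ($q{\left(k \right)} = \sqrt{3 + \left(-4 + 6\right) \left(k + k\right)} = \sqrt{3 + 2 \cdot 2 k} = \sqrt{3 + 4 k}$)
$\left(-13 + q{\left(5 \right)}\right) a{\left(2 \right)} = \left(-13 + \sqrt{3 + 4 \cdot 5}\right) 4 \cdot 2^{2} = \left(-13 + \sqrt{3 + 20}\right) 4 \cdot 4 = \left(-13 + \sqrt{23}\right) 16 = -208 + 16 \sqrt{23}$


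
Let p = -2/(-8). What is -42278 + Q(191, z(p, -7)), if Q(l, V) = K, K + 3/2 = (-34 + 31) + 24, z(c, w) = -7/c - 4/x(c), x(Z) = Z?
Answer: -84517/2 ≈ -42259.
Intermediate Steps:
p = 1/4 (p = -2*(-1/8) = 1/4 ≈ 0.25000)
z(c, w) = -11/c (z(c, w) = -7/c - 4/c = -11/c)
K = 39/2 (K = -3/2 + ((-34 + 31) + 24) = -3/2 + (-3 + 24) = -3/2 + 21 = 39/2 ≈ 19.500)
Q(l, V) = 39/2
-42278 + Q(191, z(p, -7)) = -42278 + 39/2 = -84517/2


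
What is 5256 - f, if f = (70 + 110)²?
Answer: -27144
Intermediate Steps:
f = 32400 (f = 180² = 32400)
5256 - f = 5256 - 1*32400 = 5256 - 32400 = -27144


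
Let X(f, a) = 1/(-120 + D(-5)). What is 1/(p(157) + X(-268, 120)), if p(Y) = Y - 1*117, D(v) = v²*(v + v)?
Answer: 370/14799 ≈ 0.025002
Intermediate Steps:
D(v) = 2*v³ (D(v) = v²*(2*v) = 2*v³)
p(Y) = -117 + Y (p(Y) = Y - 117 = -117 + Y)
X(f, a) = -1/370 (X(f, a) = 1/(-120 + 2*(-5)³) = 1/(-120 + 2*(-125)) = 1/(-120 - 250) = 1/(-370) = -1/370)
1/(p(157) + X(-268, 120)) = 1/((-117 + 157) - 1/370) = 1/(40 - 1/370) = 1/(14799/370) = 370/14799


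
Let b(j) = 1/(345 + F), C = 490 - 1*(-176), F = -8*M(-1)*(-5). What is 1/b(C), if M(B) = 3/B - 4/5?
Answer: 193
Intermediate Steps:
M(B) = -4/5 + 3/B (M(B) = 3/B - 4*1/5 = 3/B - 4/5 = -4/5 + 3/B)
F = -152 (F = -8*(-4/5 + 3/(-1))*(-5) = -8*(-4/5 + 3*(-1))*(-5) = -8*(-4/5 - 3)*(-5) = -8*(-19/5)*(-5) = (152/5)*(-5) = -152)
C = 666 (C = 490 + 176 = 666)
b(j) = 1/193 (b(j) = 1/(345 - 152) = 1/193)
1/b(C) = 1/(1/193) = 193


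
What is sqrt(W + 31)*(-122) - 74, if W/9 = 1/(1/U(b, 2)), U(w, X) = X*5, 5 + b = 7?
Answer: -1416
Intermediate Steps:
b = 2 (b = -5 + 7 = 2)
U(w, X) = 5*X
W = 90 (W = 9/(1/(5*2)) = 9/(1/10) = 9*10 = 90)
sqrt(W + 31)*(-122) - 74 = sqrt(90 + 31)*(-122) - 74 = sqrt(121)*(-122) - 74 = 11*(-122) - 74 = -1342 - 74 = -1416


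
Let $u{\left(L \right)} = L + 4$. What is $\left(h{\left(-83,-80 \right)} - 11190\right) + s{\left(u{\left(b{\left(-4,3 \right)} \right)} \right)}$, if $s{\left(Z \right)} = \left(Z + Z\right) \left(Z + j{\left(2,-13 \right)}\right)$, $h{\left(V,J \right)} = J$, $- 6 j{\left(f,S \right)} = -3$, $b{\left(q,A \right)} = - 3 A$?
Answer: $-11225$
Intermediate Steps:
$j{\left(f,S \right)} = \frac{1}{2}$ ($j{\left(f,S \right)} = \left(- \frac{1}{6}\right) \left(-3\right) = \frac{1}{2}$)
$u{\left(L \right)} = 4 + L$
$s{\left(Z \right)} = 2 Z \left(\frac{1}{2} + Z\right)$ ($s{\left(Z \right)} = \left(Z + Z\right) \left(Z + \frac{1}{2}\right) = 2 Z \left(\frac{1}{2} + Z\right)$)
$\left(h{\left(-83,-80 \right)} - 11190\right) + s{\left(u{\left(b{\left(-4,3 \right)} \right)} \right)} = \left(-80 - 11190\right) + \left(4 - 9\right) \left(1 + 2 \left(4 - 9\right)\right) = -11270 + \left(4 - 9\right) \left(1 + 2 \left(4 - 9\right)\right) = -11270 - 5 \left(1 + 2 \left(-5\right)\right) = -11270 - 5 \left(1 - 10\right) = -11270 - -45 = -11270 + 45 = -11225$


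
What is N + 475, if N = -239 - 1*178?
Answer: 58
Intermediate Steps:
N = -417 (N = -239 - 178 = -417)
N + 475 = -417 + 475 = 58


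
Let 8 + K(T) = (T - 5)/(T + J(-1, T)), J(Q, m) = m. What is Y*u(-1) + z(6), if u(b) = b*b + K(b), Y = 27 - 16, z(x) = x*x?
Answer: -8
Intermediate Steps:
z(x) = x²
Y = 11
K(T) = -8 + (-5 + T)/(2*T) (K(T) = -8 + (T - 5)/(T + T) = -8 + (-5 + T)/((2*T)) = -8 + (-5 + T)*(1/(2*T)) = -8 + (-5 + T)/(2*T))
u(b) = b² + 5*(-1 - 3*b)/(2*b) (u(b) = b*b + 5*(-1 - 3*b)/(2*b) = b² + 5*(-1 - 3*b)/(2*b))
Y*u(-1) + z(6) = 11*(-15/2 + (-1)² - 5/2/(-1)) + 6² = 11*(-15/2 + 1 - 5/2*(-1)) + 36 = 11*(-15/2 + 1 + 5/2) + 36 = 11*(-4) + 36 = -44 + 36 = -8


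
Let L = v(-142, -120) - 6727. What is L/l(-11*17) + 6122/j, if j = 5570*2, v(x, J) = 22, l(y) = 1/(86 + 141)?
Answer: -8477731889/5570 ≈ -1.5220e+6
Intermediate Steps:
l(y) = 1/227
j = 11140
L = -6705 (L = 22 - 6727 = -6705)
L/l(-11*17) + 6122/j = -6705/1/227 + 6122/11140 = -6705*227 + 6122*(1/11140) = -1522035 + 3061/5570 = -8477731889/5570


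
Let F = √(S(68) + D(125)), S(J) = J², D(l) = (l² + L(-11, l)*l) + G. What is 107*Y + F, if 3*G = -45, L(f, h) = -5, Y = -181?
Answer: -19367 + √19609 ≈ -19227.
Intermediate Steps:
G = -15 (G = (⅓)*(-45) = -15)
D(l) = -15 + l² - 5*l (D(l) = (l² - 5*l) - 15 = -15 + l² - 5*l)
F = √19609 (F = √(68² + (-15 + 125² - 5*125)) = √(4624 + (-15 + 15625 - 625)) = √(4624 + 14985) = √19609 ≈ 140.03)
107*Y + F = 107*(-181) + √19609 = -19367 + √19609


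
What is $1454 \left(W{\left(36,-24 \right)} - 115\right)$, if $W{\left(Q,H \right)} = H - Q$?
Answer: $-254450$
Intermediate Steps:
$1454 \left(W{\left(36,-24 \right)} - 115\right) = 1454 \left(\left(-24 - 36\right) - 115\right) = 1454 \left(-60 - 115\right) = 1454 \left(-175\right) = -254450$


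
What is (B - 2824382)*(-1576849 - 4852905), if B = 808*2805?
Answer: 3587429806268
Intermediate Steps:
B = 2266440
(B - 2824382)*(-1576849 - 4852905) = (2266440 - 2824382)*(-1576849 - 4852905) = -557942*(-6429754) = 3587429806268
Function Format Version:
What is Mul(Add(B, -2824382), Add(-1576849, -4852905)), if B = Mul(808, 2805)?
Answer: 3587429806268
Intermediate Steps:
B = 2266440
Mul(Add(B, -2824382), Add(-1576849, -4852905)) = Mul(Add(2266440, -2824382), Add(-1576849, -4852905)) = Mul(-557942, -6429754) = 3587429806268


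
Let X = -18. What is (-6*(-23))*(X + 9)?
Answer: -1242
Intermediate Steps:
(-6*(-23))*(X + 9) = (-6*(-23))*(-18 + 9) = 138*(-9) = -1242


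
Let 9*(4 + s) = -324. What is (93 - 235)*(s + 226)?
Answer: -26412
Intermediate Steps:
s = -40 (s = -4 + (⅑)*(-324) = -4 - 36 = -40)
(93 - 235)*(s + 226) = (93 - 235)*(-40 + 226) = -142*186 = -26412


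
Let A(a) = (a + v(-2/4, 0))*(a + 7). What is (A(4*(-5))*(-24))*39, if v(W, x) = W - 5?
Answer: -310284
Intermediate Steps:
v(W, x) = -5 + W
A(a) = (7 + a)*(-11/2 + a) (A(a) = (a + (-5 - 2/4))*(a + 7) = (a + (-5 - 2*¼))*(7 + a) = (a + (-5 - ½))*(7 + a) = (a - 11/2)*(7 + a) = (-11/2 + a)*(7 + a) = (7 + a)*(-11/2 + a))
(A(4*(-5))*(-24))*39 = ((-77/2 + (4*(-5))² + 3*(4*(-5))/2)*(-24))*39 = ((-77/2 + (-20)² + (3/2)*(-20))*(-24))*39 = ((-77/2 + 400 - 30)*(-24))*39 = ((663/2)*(-24))*39 = -7956*39 = -310284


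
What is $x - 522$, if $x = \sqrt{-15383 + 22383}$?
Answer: $-522 + 10 \sqrt{70} \approx -438.33$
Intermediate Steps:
$x = 10 \sqrt{70}$ ($x = \sqrt{7000} = 10 \sqrt{70} \approx 83.666$)
$x - 522 = 10 \sqrt{70} - 522 = -522 + 10 \sqrt{70}$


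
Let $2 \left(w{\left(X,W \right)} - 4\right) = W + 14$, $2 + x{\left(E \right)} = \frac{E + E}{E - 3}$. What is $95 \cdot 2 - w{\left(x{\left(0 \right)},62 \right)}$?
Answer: $148$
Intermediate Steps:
$x{\left(E \right)} = -2 + \frac{2 E}{-3 + E}$ ($x{\left(E \right)} = -2 + \frac{E + E}{E - 3} = -2 + \frac{2 E}{-3 + E}$)
$w{\left(X,W \right)} = 11 + \frac{W}{2}$ ($w{\left(X,W \right)} = 4 + \frac{W + 14}{2} = 4 + \frac{14 + W}{2} = 4 + \left(7 + \frac{W}{2}\right) = 11 + \frac{W}{2}$)
$95 \cdot 2 - w{\left(x{\left(0 \right)},62 \right)} = 95 \cdot 2 - \left(11 + \frac{1}{2} \cdot 62\right) = 190 - \left(11 + 31\right) = 190 - 42 = 148$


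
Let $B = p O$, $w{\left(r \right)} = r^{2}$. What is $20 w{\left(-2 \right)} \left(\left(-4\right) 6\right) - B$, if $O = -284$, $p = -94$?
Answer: $-28616$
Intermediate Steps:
$B = 26696$ ($B = \left(-94\right) \left(-284\right) = 26696$)
$20 w{\left(-2 \right)} \left(\left(-4\right) 6\right) - B = 20 \left(-2\right)^{2} \left(\left(-4\right) 6\right) - 26696 = 20 \cdot 4 \left(-24\right) - 26696 = 80 \left(-24\right) - 26696 = -1920 - 26696 = -28616$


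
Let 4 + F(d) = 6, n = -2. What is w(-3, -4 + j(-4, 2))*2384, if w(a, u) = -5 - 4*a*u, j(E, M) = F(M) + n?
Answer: -126352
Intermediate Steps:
F(d) = 2 (F(d) = -4 + 6 = 2)
j(E, M) = 0 (j(E, M) = 2 - 2 = 0)
w(a, u) = -5 - 4*a*u
w(-3, -4 + j(-4, 2))*2384 = (-5 - 4*(-3)*(-4 + 0))*2384 = (-5 - 4*(-3)*(-4))*2384 = (-5 - 48)*2384 = -53*2384 = -126352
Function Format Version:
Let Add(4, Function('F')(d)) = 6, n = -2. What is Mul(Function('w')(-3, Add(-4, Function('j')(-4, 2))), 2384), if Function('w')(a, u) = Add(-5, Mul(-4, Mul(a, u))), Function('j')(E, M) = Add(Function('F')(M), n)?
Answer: -126352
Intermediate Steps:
Function('F')(d) = 2 (Function('F')(d) = Add(-4, 6) = 2)
Function('j')(E, M) = 0 (Function('j')(E, M) = Add(2, -2) = 0)
Function('w')(a, u) = Add(-5, Mul(-4, a, u))
Mul(Function('w')(-3, Add(-4, Function('j')(-4, 2))), 2384) = Mul(Add(-5, Mul(-4, -3, Add(-4, 0))), 2384) = Mul(Add(-5, Mul(-4, -3, -4)), 2384) = Mul(Add(-5, -48), 2384) = Mul(-53, 2384) = -126352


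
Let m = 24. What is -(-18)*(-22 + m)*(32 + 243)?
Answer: 9900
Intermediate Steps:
-(-18)*(-22 + m)*(32 + 243) = -(-18)*(-22 + 24)*(32 + 243) = -(-18)*2*275 = -(-18)*550 = -1*(-9900) = 9900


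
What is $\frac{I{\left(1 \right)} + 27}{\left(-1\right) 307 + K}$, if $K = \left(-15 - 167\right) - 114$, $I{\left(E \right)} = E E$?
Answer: $- \frac{28}{603} \approx -0.046435$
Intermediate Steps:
$I{\left(E \right)} = E^{2}$
$K = -296$ ($K = -182 - 114 = -296$)
$\frac{I{\left(1 \right)} + 27}{\left(-1\right) 307 + K} = \frac{1^{2} + 27}{\left(-1\right) 307 - 296} = \frac{1 + 27}{-307 - 296} = \frac{28}{-603} = 28 \left(- \frac{1}{603}\right) = - \frac{28}{603}$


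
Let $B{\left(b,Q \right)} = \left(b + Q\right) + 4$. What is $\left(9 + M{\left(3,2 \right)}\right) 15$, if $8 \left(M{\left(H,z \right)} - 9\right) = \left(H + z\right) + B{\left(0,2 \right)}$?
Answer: $\frac{2325}{8} \approx 290.63$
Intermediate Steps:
$B{\left(b,Q \right)} = 4 + Q + b$ ($B{\left(b,Q \right)} = \left(Q + b\right) + 4 = 4 + Q + b$)
$M{\left(H,z \right)} = \frac{39}{4} + \frac{H}{8} + \frac{z}{8}$ ($M{\left(H,z \right)} = 9 + \frac{\left(H + z\right) + \left(4 + 2 + 0\right)}{8} = 9 + \frac{\left(H + z\right) + 6}{8} = 9 + \frac{6 + H + z}{8} = 9 + \left(\frac{3}{4} + \frac{H}{8} + \frac{z}{8}\right) = \frac{39}{4} + \frac{H}{8} + \frac{z}{8}$)
$\left(9 + M{\left(3,2 \right)}\right) 15 = \left(9 + \left(\frac{39}{4} + \frac{1}{8} \cdot 3 + \frac{1}{8} \cdot 2\right)\right) 15 = \left(9 + \left(\frac{39}{4} + \frac{3}{8} + \frac{1}{4}\right)\right) 15 = \left(9 + \frac{83}{8}\right) 15 = \frac{155}{8} \cdot 15 = \frac{2325}{8}$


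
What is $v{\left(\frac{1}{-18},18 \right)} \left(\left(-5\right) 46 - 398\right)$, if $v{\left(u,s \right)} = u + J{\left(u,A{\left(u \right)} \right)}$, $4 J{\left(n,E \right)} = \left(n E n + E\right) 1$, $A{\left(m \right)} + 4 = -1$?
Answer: $\frac{266429}{324} \approx 822.31$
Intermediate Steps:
$A{\left(m \right)} = -5$ ($A{\left(m \right)} = -4 - 1 = -5$)
$J{\left(n,E \right)} = \frac{E}{4} + \frac{E n^{2}}{4}$ ($J{\left(n,E \right)} = \frac{\left(n E n + E\right) 1}{4} = \frac{\left(E n n + E\right) 1}{4} = \frac{\left(E n^{2} + E\right) 1}{4} = \frac{\left(E + E n^{2}\right) 1}{4} = \frac{E + E n^{2}}{4} = \frac{E}{4} + \frac{E n^{2}}{4}$)
$v{\left(u,s \right)} = - \frac{5}{4} + u - \frac{5 u^{2}}{4}$ ($v{\left(u,s \right)} = u + \frac{1}{4} \left(-5\right) \left(1 + u^{2}\right) = u - \left(\frac{5}{4} + \frac{5 u^{2}}{4}\right) = - \frac{5}{4} + u - \frac{5 u^{2}}{4}$)
$v{\left(\frac{1}{-18},18 \right)} \left(\left(-5\right) 46 - 398\right) = \left(- \frac{5}{4} + \frac{1}{-18} - \frac{5 \left(\frac{1}{-18}\right)^{2}}{4}\right) \left(\left(-5\right) 46 - 398\right) = \left(- \frac{5}{4} - \frac{1}{18} - \frac{5 \left(- \frac{1}{18}\right)^{2}}{4}\right) \left(-230 - 398\right) = \left(- \frac{5}{4} - \frac{1}{18} - \frac{5}{1296}\right) \left(-628\right) = \left(- \frac{1697}{1296}\right) \left(-628\right) = \frac{266429}{324}$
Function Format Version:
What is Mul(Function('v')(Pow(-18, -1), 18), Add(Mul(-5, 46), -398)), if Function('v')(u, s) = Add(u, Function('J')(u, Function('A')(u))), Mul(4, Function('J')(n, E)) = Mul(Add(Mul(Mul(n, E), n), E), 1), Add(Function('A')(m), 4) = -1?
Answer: Rational(266429, 324) ≈ 822.31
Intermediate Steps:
Function('A')(m) = -5 (Function('A')(m) = Add(-4, -1) = -5)
Function('J')(n, E) = Add(Mul(Rational(1, 4), E), Mul(Rational(1, 4), E, Pow(n, 2))) (Function('J')(n, E) = Mul(Rational(1, 4), Mul(Add(Mul(Mul(n, E), n), E), 1)) = Mul(Rational(1, 4), Mul(Add(Mul(Mul(E, n), n), E), 1)) = Mul(Rational(1, 4), Mul(Add(Mul(E, Pow(n, 2)), E), 1)) = Mul(Rational(1, 4), Mul(Add(E, Mul(E, Pow(n, 2))), 1)) = Mul(Rational(1, 4), Add(E, Mul(E, Pow(n, 2)))) = Add(Mul(Rational(1, 4), E), Mul(Rational(1, 4), E, Pow(n, 2))))
Function('v')(u, s) = Add(Rational(-5, 4), u, Mul(Rational(-5, 4), Pow(u, 2))) (Function('v')(u, s) = Add(u, Mul(Rational(1, 4), -5, Add(1, Pow(u, 2)))) = Add(u, Add(Rational(-5, 4), Mul(Rational(-5, 4), Pow(u, 2)))) = Add(Rational(-5, 4), u, Mul(Rational(-5, 4), Pow(u, 2))))
Mul(Function('v')(Pow(-18, -1), 18), Add(Mul(-5, 46), -398)) = Mul(Add(Rational(-5, 4), Pow(-18, -1), Mul(Rational(-5, 4), Pow(Pow(-18, -1), 2))), Add(Mul(-5, 46), -398)) = Mul(Add(Rational(-5, 4), Rational(-1, 18), Mul(Rational(-5, 4), Pow(Rational(-1, 18), 2))), Add(-230, -398)) = Mul(Add(Rational(-5, 4), Rational(-1, 18), Mul(Rational(-5, 4), Rational(1, 324))), -628) = Mul(Add(Rational(-5, 4), Rational(-1, 18), Rational(-5, 1296)), -628) = Mul(Rational(-1697, 1296), -628) = Rational(266429, 324)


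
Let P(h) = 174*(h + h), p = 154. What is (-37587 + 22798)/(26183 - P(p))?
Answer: 14789/27409 ≈ 0.53957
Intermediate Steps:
P(h) = 348*h (P(h) = 174*(2*h) = 348*h)
(-37587 + 22798)/(26183 - P(p)) = (-37587 + 22798)/(26183 - 348*154) = -14789/(26183 - 1*53592) = -14789/(26183 - 53592) = -14789/(-27409) = -14789*(-1/27409) = 14789/27409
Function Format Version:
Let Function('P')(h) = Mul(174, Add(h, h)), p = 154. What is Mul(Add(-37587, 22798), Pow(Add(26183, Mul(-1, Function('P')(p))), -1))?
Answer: Rational(14789, 27409) ≈ 0.53957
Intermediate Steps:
Function('P')(h) = Mul(348, h) (Function('P')(h) = Mul(174, Mul(2, h)) = Mul(348, h))
Mul(Add(-37587, 22798), Pow(Add(26183, Mul(-1, Function('P')(p))), -1)) = Mul(Add(-37587, 22798), Pow(Add(26183, Mul(-1, Mul(348, 154))), -1)) = Mul(-14789, Pow(Add(26183, Mul(-1, 53592)), -1)) = Mul(-14789, Pow(Add(26183, -53592), -1)) = Mul(-14789, Pow(-27409, -1)) = Mul(-14789, Rational(-1, 27409)) = Rational(14789, 27409)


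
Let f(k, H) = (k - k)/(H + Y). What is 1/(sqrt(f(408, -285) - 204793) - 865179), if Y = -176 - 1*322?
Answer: -865179/748534906834 - I*sqrt(204793)/748534906834 ≈ -1.1558e-6 - 6.0457e-10*I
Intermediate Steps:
Y = -498 (Y = -176 - 322 = -498)
f(k, H) = 0 (f(k, H) = (k - k)/(H - 498) = 0/(-498 + H) = 0)
1/(sqrt(f(408, -285) - 204793) - 865179) = 1/(sqrt(0 - 204793) - 865179) = 1/(sqrt(-204793) - 865179) = 1/(I*sqrt(204793) - 865179) = 1/(-865179 + I*sqrt(204793))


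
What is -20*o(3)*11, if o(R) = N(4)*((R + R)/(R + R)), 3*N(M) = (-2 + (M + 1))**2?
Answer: -660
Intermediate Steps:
N(M) = (-1 + M)**2/3 (N(M) = (-2 + (M + 1))**2/3 = (-2 + (1 + M))**2/3 = (-1 + M)**2/3)
o(R) = 3 (o(R) = ((-1 + 4)**2/3)*((R + R)/(R + R)) = ((1/3)*3**2)*((2*R)/((2*R))) = ((1/3)*9)*((2*R)*(1/(2*R))) = 3*1 = 3)
-20*o(3)*11 = -20*3*11 = -60*11 = -660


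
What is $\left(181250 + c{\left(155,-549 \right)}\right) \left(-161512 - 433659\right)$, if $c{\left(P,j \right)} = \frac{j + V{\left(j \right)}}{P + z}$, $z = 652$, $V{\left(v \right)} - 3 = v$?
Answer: $- \frac{29018088831335}{269} \approx -1.0787 \cdot 10^{11}$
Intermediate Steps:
$V{\left(v \right)} = 3 + v$
$c{\left(P,j \right)} = \frac{3 + 2 j}{652 + P}$ ($c{\left(P,j \right)} = \frac{j + \left(3 + j\right)}{P + 652} = \frac{3 + 2 j}{652 + P}$)
$\left(181250 + c{\left(155,-549 \right)}\right) \left(-161512 - 433659\right) = \left(181250 + \frac{3 + 2 \left(-549\right)}{652 + 155}\right) \left(-161512 - 433659\right) = \left(181250 + \frac{3 - 1098}{807}\right) \left(-595171\right) = \left(181250 + \frac{1}{807} \left(-1095\right)\right) \left(-595171\right) = \left(181250 - \frac{365}{269}\right) \left(-595171\right) = \frac{48755885}{269} \left(-595171\right) = - \frac{29018088831335}{269}$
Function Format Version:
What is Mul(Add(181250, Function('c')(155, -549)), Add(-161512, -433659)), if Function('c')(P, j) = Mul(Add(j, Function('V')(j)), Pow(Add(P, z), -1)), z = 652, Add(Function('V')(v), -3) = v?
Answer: Rational(-29018088831335, 269) ≈ -1.0787e+11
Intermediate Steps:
Function('V')(v) = Add(3, v)
Function('c')(P, j) = Mul(Pow(Add(652, P), -1), Add(3, Mul(2, j))) (Function('c')(P, j) = Mul(Add(j, Add(3, j)), Pow(Add(P, 652), -1)) = Mul(Add(3, Mul(2, j)), Pow(Add(652, P), -1)) = Mul(Pow(Add(652, P), -1), Add(3, Mul(2, j))))
Mul(Add(181250, Function('c')(155, -549)), Add(-161512, -433659)) = Mul(Add(181250, Mul(Pow(Add(652, 155), -1), Add(3, Mul(2, -549)))), Add(-161512, -433659)) = Mul(Add(181250, Mul(Pow(807, -1), Add(3, -1098))), -595171) = Mul(Add(181250, Mul(Rational(1, 807), -1095)), -595171) = Mul(Add(181250, Rational(-365, 269)), -595171) = Mul(Rational(48755885, 269), -595171) = Rational(-29018088831335, 269)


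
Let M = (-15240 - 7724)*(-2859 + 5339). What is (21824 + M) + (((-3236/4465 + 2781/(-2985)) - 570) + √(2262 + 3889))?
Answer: -10116764908817/177707 + √6151 ≈ -5.6929e+7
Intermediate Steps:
M = -56950720 (M = -22964*2480 = -56950720)
(21824 + M) + (((-3236/4465 + 2781/(-2985)) - 570) + √(2262 + 3889)) = (21824 - 56950720) + (((-3236/4465 + 2781/(-2985)) - 570) + √(2262 + 3889)) = -56928896 + (((-3236*1/4465 + 2781*(-1/2985)) - 570) + √6151) = -56928896 + (((-3236/4465 - 927/995) - 570) + √6151) = -56928896 + ((-294355/177707 - 570) + √6151) = -56928896 + (-101587345/177707 + √6151) = -10116764908817/177707 + √6151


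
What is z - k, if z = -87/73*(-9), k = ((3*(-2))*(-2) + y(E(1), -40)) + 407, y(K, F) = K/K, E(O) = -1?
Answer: -29877/73 ≈ -409.27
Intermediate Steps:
y(K, F) = 1
k = 420 (k = ((3*(-2))*(-2) + 1) + 407 = (-6*(-2) + 1) + 407 = (12 + 1) + 407 = 13 + 407 = 420)
z = 783/73 (z = -87*1/73*(-9) = -87/73*(-9) = 783/73 ≈ 10.726)
z - k = 783/73 - 1*420 = 783/73 - 420 = -29877/73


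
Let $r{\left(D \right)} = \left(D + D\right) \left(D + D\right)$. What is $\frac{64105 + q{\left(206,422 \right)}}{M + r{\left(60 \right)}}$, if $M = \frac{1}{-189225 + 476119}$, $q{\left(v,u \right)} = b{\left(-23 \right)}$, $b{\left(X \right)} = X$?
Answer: $\frac{18384741308}{4131273601} \approx 4.4501$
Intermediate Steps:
$r{\left(D \right)} = 4 D^{2}$ ($r{\left(D \right)} = 2 D 2 D = 4 D^{2}$)
$q{\left(v,u \right)} = -23$
$M = \frac{1}{286894} \approx 3.4856 \cdot 10^{-6}$
$\frac{64105 + q{\left(206,422 \right)}}{M + r{\left(60 \right)}} = \frac{64105 - 23}{\frac{1}{286894} + 4 \cdot 60^{2}} = \frac{64082}{\frac{1}{286894} + 4 \cdot 3600} = \frac{64082}{\frac{1}{286894} + 14400} = \frac{64082}{\frac{4131273601}{286894}} = 64082 \cdot \frac{286894}{4131273601} = \frac{18384741308}{4131273601}$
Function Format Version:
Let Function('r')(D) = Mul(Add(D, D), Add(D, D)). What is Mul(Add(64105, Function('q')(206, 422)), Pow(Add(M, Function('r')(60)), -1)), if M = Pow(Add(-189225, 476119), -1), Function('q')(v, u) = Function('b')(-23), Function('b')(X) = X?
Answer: Rational(18384741308, 4131273601) ≈ 4.4501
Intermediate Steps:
Function('r')(D) = Mul(4, Pow(D, 2)) (Function('r')(D) = Mul(Mul(2, D), Mul(2, D)) = Mul(4, Pow(D, 2)))
Function('q')(v, u) = -23
M = Rational(1, 286894) (M = Pow(286894, -1) = Rational(1, 286894) ≈ 3.4856e-6)
Mul(Add(64105, Function('q')(206, 422)), Pow(Add(M, Function('r')(60)), -1)) = Mul(Add(64105, -23), Pow(Add(Rational(1, 286894), Mul(4, Pow(60, 2))), -1)) = Mul(64082, Pow(Add(Rational(1, 286894), Mul(4, 3600)), -1)) = Mul(64082, Pow(Add(Rational(1, 286894), 14400), -1)) = Mul(64082, Pow(Rational(4131273601, 286894), -1)) = Mul(64082, Rational(286894, 4131273601)) = Rational(18384741308, 4131273601)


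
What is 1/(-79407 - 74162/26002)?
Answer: -13001/1032407488 ≈ -1.2593e-5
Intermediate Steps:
1/(-79407 - 74162/26002) = 1/(-79407 - 74162*1/26002) = 1/(-79407 - 37081/13001) = 1/(-1032407488/13001) = -13001/1032407488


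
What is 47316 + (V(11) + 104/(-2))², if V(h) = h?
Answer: 48997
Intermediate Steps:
47316 + (V(11) + 104/(-2))² = 47316 + (11 + 104/(-2))² = 47316 + (11 + 104*(-½))² = 47316 + (11 - 52)² = 47316 + (-41)² = 47316 + 1681 = 48997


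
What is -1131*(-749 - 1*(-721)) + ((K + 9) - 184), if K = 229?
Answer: 31722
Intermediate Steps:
-1131*(-749 - 1*(-721)) + ((K + 9) - 184) = -1131*(-749 - 1*(-721)) + ((229 + 9) - 184) = -1131*(-749 + 721) + (238 - 184) = -1131*(-28) + 54 = 31668 + 54 = 31722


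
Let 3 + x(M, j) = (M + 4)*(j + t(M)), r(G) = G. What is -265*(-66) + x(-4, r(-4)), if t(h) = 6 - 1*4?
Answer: 17487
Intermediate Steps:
t(h) = 2 (t(h) = 6 - 4 = 2)
x(M, j) = -3 + (2 + j)*(4 + M) (x(M, j) = -3 + (M + 4)*(j + 2) = -3 + (4 + M)*(2 + j) = -3 + (2 + j)*(4 + M))
-265*(-66) + x(-4, r(-4)) = -265*(-66) + (5 + 2*(-4) + 4*(-4) - 4*(-4)) = 17490 + (5 - 8 - 16 + 16) = 17490 - 3 = 17487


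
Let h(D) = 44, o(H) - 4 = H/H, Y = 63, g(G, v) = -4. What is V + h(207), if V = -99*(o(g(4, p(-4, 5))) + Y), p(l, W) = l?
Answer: -6688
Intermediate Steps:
o(H) = 5 (o(H) = 4 + H/H = 4 + 1 = 5)
V = -6732 (V = -99*(5 + 63) = -99*68 = -6732)
V + h(207) = -6732 + 44 = -6688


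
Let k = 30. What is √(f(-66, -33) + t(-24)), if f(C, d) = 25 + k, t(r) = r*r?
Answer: √631 ≈ 25.120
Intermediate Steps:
t(r) = r²
f(C, d) = 55 (f(C, d) = 25 + 30 = 55)
√(f(-66, -33) + t(-24)) = √(55 + (-24)²) = √(55 + 576) = √631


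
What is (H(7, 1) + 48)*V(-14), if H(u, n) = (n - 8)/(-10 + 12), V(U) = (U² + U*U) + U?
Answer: 16821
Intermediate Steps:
V(U) = U + 2*U² (V(U) = (U² + U²) + U = 2*U² + U = U + 2*U²)
H(u, n) = -4 + n/2 (H(u, n) = (-8 + n)/2 = (-8 + n)*(½) = -4 + n/2)
(H(7, 1) + 48)*V(-14) = ((-4 + (½)*1) + 48)*(-14*(1 + 2*(-14))) = ((-4 + ½) + 48)*(-14*(1 - 28)) = (-7/2 + 48)*(-14*(-27)) = (89/2)*378 = 16821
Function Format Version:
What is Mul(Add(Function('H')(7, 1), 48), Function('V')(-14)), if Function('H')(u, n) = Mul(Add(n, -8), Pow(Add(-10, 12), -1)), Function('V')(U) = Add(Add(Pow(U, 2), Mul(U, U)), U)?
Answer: 16821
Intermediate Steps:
Function('V')(U) = Add(U, Mul(2, Pow(U, 2))) (Function('V')(U) = Add(Add(Pow(U, 2), Pow(U, 2)), U) = Add(Mul(2, Pow(U, 2)), U) = Add(U, Mul(2, Pow(U, 2))))
Function('H')(u, n) = Add(-4, Mul(Rational(1, 2), n)) (Function('H')(u, n) = Mul(Add(-8, n), Pow(2, -1)) = Mul(Add(-8, n), Rational(1, 2)) = Add(-4, Mul(Rational(1, 2), n)))
Mul(Add(Function('H')(7, 1), 48), Function('V')(-14)) = Mul(Add(Add(-4, Mul(Rational(1, 2), 1)), 48), Mul(-14, Add(1, Mul(2, -14)))) = Mul(Add(Add(-4, Rational(1, 2)), 48), Mul(-14, Add(1, -28))) = Mul(Add(Rational(-7, 2), 48), Mul(-14, -27)) = Mul(Rational(89, 2), 378) = 16821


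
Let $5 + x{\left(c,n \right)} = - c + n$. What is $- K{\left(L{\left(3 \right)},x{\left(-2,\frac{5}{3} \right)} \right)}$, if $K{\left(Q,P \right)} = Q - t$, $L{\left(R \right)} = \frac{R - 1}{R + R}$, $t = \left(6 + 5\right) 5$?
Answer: $\frac{164}{3} \approx 54.667$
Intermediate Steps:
$t = 55$ ($t = 11 \cdot 5 = 55$)
$x{\left(c,n \right)} = -5 + n - c$ ($x{\left(c,n \right)} = -5 - \left(c - n\right) = -5 + n - c$)
$L{\left(R \right)} = \frac{-1 + R}{2 R}$
$K{\left(Q,P \right)} = -55 + Q$ ($K{\left(Q,P \right)} = Q - 55 = -55 + Q$)
$- K{\left(L{\left(3 \right)},x{\left(-2,\frac{5}{3} \right)} \right)} = - (-55 + \frac{-1 + 3}{2 \cdot 3}) = - (-55 + \frac{1}{2} \cdot \frac{1}{3} \cdot 2) = - (-55 + \frac{1}{3}) = \left(-1\right) \left(- \frac{164}{3}\right) = \frac{164}{3}$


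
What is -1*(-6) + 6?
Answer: 12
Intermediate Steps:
-1*(-6) + 6 = 6 + 6 = 12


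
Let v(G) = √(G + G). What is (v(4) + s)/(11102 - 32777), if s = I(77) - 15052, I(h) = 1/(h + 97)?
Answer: 2619047/3771450 - 2*√2/21675 ≈ 0.69431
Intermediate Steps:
I(h) = 1/(97 + h)
v(G) = √2*√G (v(G) = √(2*G) = √2*√G)
s = -2619047/174 (s = 1/(97 + 77) - 15052 = 1/174 - 15052 = -2619047/174 ≈ -15052.)
(v(4) + s)/(11102 - 32777) = (√2*√4 - 2619047/174)/(11102 - 32777) = (√2*2 - 2619047/174)/(-21675) = (2*√2 - 2619047/174)*(-1/21675) = (-2619047/174 + 2*√2)*(-1/21675) = 2619047/3771450 - 2*√2/21675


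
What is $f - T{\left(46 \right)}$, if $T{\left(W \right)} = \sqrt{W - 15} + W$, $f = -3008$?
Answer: $-3054 - \sqrt{31} \approx -3059.6$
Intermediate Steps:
$T{\left(W \right)} = W + \sqrt{-15 + W}$ ($T{\left(W \right)} = \sqrt{-15 + W} + W = W + \sqrt{-15 + W}$)
$f - T{\left(46 \right)} = -3008 - \left(46 + \sqrt{-15 + 46}\right) = -3008 - \left(46 + \sqrt{31}\right) = -3054 - \sqrt{31}$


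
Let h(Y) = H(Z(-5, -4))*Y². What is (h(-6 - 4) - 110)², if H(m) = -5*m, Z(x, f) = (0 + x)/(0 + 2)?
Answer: 1299600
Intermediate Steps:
Z(x, f) = x/2
h(Y) = 25*Y²/2 (h(Y) = (-5*(-5)/2)*Y² = (-5*(-5/2))*Y² = 25*Y²/2)
(h(-6 - 4) - 110)² = (25*(-6 - 4)²/2 - 110)² = ((25/2)*(-10)² - 110)² = ((25/2)*100 - 110)² = (1250 - 110)² = 1140² = 1299600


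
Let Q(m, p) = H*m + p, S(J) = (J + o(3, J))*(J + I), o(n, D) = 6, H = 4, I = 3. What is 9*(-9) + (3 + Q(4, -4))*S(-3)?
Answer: -81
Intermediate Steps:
S(J) = (3 + J)*(6 + J) (S(J) = (J + 6)*(J + 3) = (6 + J)*(3 + J) = (3 + J)*(6 + J))
Q(m, p) = p + 4*m (Q(m, p) = 4*m + p = p + 4*m)
9*(-9) + (3 + Q(4, -4))*S(-3) = 9*(-9) + (3 + (-4 + 4*4))*(18 + (-3)**2 + 9*(-3)) = -81 + (3 + (-4 + 16))*(18 + 9 - 27) = -81 + (3 + 12)*0 = -81 + 15*0 = -81 + 0 = -81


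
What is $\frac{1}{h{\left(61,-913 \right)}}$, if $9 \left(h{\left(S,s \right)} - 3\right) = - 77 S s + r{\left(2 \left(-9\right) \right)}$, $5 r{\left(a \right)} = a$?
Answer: $\frac{45}{21441922} \approx 2.0987 \cdot 10^{-6}$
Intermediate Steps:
$r{\left(a \right)} = \frac{a}{5}$
$h{\left(S,s \right)} = \frac{13}{5} - \frac{77 S s}{9}$ ($h{\left(S,s \right)} = 3 + \frac{- 77 S s + \frac{2 \left(-9\right)}{5}}{9} = 3 + \frac{- 77 S s + \frac{1}{5} \left(-18\right)}{9} = 3 + \frac{- 77 S s - \frac{18}{5}}{9} = 3 + \frac{- \frac{18}{5} - 77 S s}{9} = 3 - \left(\frac{2}{5} + \frac{77 S s}{9}\right) = \frac{13}{5} - \frac{77 S s}{9}$)
$\frac{1}{h{\left(61,-913 \right)}} = \frac{1}{\frac{13}{5} - \frac{4697}{9} \left(-913\right)} = \frac{1}{\frac{13}{5} + \frac{4288361}{9}} = \frac{1}{\frac{21441922}{45}} = \frac{45}{21441922}$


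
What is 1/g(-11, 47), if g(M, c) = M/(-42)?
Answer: 42/11 ≈ 3.8182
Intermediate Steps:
g(M, c) = -M/42 (g(M, c) = M*(-1/42) = -M/42)
1/g(-11, 47) = 1/(-1/42*(-11)) = 1/(11/42) = 42/11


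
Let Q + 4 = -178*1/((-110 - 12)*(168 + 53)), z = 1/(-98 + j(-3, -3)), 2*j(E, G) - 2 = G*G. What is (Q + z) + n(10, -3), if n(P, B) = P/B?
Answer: -54899161/7481955 ≈ -7.3375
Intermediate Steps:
j(E, G) = 1 + G²/2 (j(E, G) = 1 + (G*G)/2 = 1 + G²/2)
z = -2/185 (z = 1/(-98 + (1 + (½)*(-3)²)) = 1/(-98 + (1 + (½)*9)) = 1/(-98 + (1 + 9/2)) = 1/(-98 + 11/2) = 1/(-185/2) = -2/185 ≈ -0.010811)
Q = -53835/13481 (Q = -4 - 178*1/((-110 - 12)*(168 + 53)) = -4 - 178/((-122*221)) = -4 - 178/(-26962) = -4 - 178*(-1/26962) = -4 + 89/13481 = -53835/13481 ≈ -3.9934)
(Q + z) + n(10, -3) = (-53835/13481 - 2/185) + 10/(-3) = -9986437/2493985 + 10*(-⅓) = -9986437/2493985 - 10/3 = -54899161/7481955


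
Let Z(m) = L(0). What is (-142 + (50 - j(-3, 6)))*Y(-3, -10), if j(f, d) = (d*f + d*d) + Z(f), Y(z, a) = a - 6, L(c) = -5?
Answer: 1680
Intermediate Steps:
Z(m) = -5
Y(z, a) = -6 + a
j(f, d) = -5 + d**2 + d*f (j(f, d) = (d*f + d*d) - 5 = (d*f + d**2) - 5 = (d**2 + d*f) - 5 = -5 + d**2 + d*f)
(-142 + (50 - j(-3, 6)))*Y(-3, -10) = (-142 + (50 - (-5 + 6**2 + 6*(-3))))*(-6 - 10) = (-142 + (50 - (-5 + 36 - 18)))*(-16) = (-142 + (50 - 1*13))*(-16) = (-142 + (50 - 13))*(-16) = (-142 + 37)*(-16) = -105*(-16) = 1680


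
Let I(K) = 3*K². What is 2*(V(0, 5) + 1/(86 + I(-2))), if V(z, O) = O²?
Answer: 2451/49 ≈ 50.020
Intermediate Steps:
2*(V(0, 5) + 1/(86 + I(-2))) = 2*(5² + 1/(86 + 3*(-2)²)) = 2*(25 + 1/(86 + 3*4)) = 2*(25 + 1/(86 + 12)) = 2*(25 + 1/98) = 2*(2451/98) = 2451/49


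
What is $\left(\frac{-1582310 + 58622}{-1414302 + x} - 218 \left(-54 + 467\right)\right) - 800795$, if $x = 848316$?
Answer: $- \frac{84032536451}{94331} \approx -8.9083 \cdot 10^{5}$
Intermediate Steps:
$\left(\frac{-1582310 + 58622}{-1414302 + x} - 218 \left(-54 + 467\right)\right) - 800795 = \left(\frac{-1582310 + 58622}{-1414302 + 848316} - 218 \left(-54 + 467\right)\right) - 800795 = \left(- \frac{1523688}{-565986} - 90034\right) - 800795 = \left(\left(-1523688\right) \left(- \frac{1}{565986}\right) - 90034\right) - 800795 = \left(\frac{253948}{94331} - 90034\right) - 800795 = - \frac{8492743306}{94331} - 800795 = - \frac{84032536451}{94331}$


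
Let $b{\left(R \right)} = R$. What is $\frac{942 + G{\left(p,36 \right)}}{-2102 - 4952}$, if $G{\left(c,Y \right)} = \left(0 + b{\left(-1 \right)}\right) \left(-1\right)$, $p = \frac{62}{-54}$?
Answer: $- \frac{943}{7054} \approx -0.13368$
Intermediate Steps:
$p = - \frac{31}{27}$ ($p = 62 \left(- \frac{1}{54}\right) = - \frac{31}{27} \approx -1.1481$)
$G{\left(c,Y \right)} = 1$ ($G{\left(c,Y \right)} = \left(0 - 1\right) \left(-1\right) = \left(-1\right) \left(-1\right) = 1$)
$\frac{942 + G{\left(p,36 \right)}}{-2102 - 4952} = \frac{942 + 1}{-2102 - 4952} = \frac{943}{-7054} = 943 \left(- \frac{1}{7054}\right) = - \frac{943}{7054}$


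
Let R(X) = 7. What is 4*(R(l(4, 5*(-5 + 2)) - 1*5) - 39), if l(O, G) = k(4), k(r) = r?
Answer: -128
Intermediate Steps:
l(O, G) = 4
4*(R(l(4, 5*(-5 + 2)) - 1*5) - 39) = 4*(7 - 39) = 4*(-32) = -128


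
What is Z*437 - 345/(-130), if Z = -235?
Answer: -2670001/26 ≈ -1.0269e+5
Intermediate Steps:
Z*437 - 345/(-130) = -235*437 - 345/(-130) = -102695 - 345*(-1/130) = -102695 + 69/26 = -2670001/26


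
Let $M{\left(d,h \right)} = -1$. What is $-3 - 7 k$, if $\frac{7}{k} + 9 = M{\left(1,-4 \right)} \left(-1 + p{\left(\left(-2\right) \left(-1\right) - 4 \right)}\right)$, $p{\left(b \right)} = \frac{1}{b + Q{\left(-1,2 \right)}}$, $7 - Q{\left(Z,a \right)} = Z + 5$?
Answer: $\frac{22}{9} \approx 2.4444$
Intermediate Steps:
$Q{\left(Z,a \right)} = 2 - Z$ ($Q{\left(Z,a \right)} = 7 - \left(Z + 5\right) = 7 - \left(5 + Z\right) = 2 - Z$)
$p{\left(b \right)} = \frac{1}{3 + b}$ ($p{\left(b \right)} = \frac{1}{b + \left(2 - -1\right)} = \frac{1}{b + \left(2 + 1\right)} = \frac{1}{b + 3} = \frac{1}{3 + b}$)
$k = - \frac{7}{9}$ ($k = \frac{7}{-9 - \left(-1 + \frac{1}{3 - 2}\right)} = \frac{7}{-9 - \left(-1 + 1^{-1}\right)} = \frac{7}{-9 - \left(-1 + 1\right)} = \frac{7}{-9 - 0} = \frac{7}{-9 + 0} = \frac{7}{-9} = 7 \left(- \frac{1}{9}\right) = - \frac{7}{9} \approx -0.77778$)
$-3 - 7 k = -3 - - \frac{49}{9} = -3 + \frac{49}{9} = \frac{22}{9}$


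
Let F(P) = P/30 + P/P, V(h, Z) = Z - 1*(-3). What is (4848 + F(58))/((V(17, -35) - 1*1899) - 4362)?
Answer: -72764/94395 ≈ -0.77085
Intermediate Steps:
V(h, Z) = 3 + Z (V(h, Z) = Z + 3 = 3 + Z)
F(P) = 1 + P/30 (F(P) = P*(1/30) + 1 = P/30 + 1 = 1 + P/30)
(4848 + F(58))/((V(17, -35) - 1*1899) - 4362) = (4848 + (1 + (1/30)*58))/(((3 - 35) - 1*1899) - 4362) = (4848 + (1 + 29/15))/((-32 - 1899) - 4362) = (4848 + 44/15)/(-1931 - 4362) = (72764/15)/(-6293) = (72764/15)*(-1/6293) = -72764/94395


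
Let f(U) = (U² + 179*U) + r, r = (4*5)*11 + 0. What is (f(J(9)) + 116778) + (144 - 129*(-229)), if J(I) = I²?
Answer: 167743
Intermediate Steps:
r = 220 (r = 20*11 + 0 = 220 + 0 = 220)
f(U) = 220 + U² + 179*U (f(U) = (U² + 179*U) + 220 = 220 + U² + 179*U)
(f(J(9)) + 116778) + (144 - 129*(-229)) = ((220 + (9²)² + 179*9²) + 116778) + (144 - 129*(-229)) = ((220 + 81² + 179*81) + 116778) + (144 + 29541) = ((220 + 6561 + 14499) + 116778) + 29685 = (21280 + 116778) + 29685 = 138058 + 29685 = 167743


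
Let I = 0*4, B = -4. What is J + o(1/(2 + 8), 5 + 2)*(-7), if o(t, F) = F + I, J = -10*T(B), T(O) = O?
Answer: -9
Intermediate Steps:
I = 0
J = 40 (J = -10*(-4) = 40)
o(t, F) = F (o(t, F) = F + 0 = F)
J + o(1/(2 + 8), 5 + 2)*(-7) = 40 + (5 + 2)*(-7) = 40 + 7*(-7) = 40 - 49 = -9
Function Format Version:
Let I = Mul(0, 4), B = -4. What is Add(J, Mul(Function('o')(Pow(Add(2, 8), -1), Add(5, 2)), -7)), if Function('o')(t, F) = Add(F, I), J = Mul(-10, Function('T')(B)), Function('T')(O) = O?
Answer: -9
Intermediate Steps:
I = 0
J = 40 (J = Mul(-10, -4) = 40)
Function('o')(t, F) = F (Function('o')(t, F) = Add(F, 0) = F)
Add(J, Mul(Function('o')(Pow(Add(2, 8), -1), Add(5, 2)), -7)) = Add(40, Mul(Add(5, 2), -7)) = Add(40, Mul(7, -7)) = Add(40, -49) = -9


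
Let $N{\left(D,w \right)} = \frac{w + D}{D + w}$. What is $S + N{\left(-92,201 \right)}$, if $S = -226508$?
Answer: $-226507$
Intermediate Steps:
$N{\left(D,w \right)} = 1$ ($N{\left(D,w \right)} = \frac{D + w}{D + w} = 1$)
$S + N{\left(-92,201 \right)} = -226508 + 1 = -226507$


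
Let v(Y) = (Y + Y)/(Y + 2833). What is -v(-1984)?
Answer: 3968/849 ≈ 4.6737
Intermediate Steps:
v(Y) = 2*Y/(2833 + Y) (v(Y) = (2*Y)/(2833 + Y) = 2*Y/(2833 + Y))
-v(-1984) = -2*(-1984)/(2833 - 1984) = -2*(-1984)/849 = -1*(-3968/849) = 3968/849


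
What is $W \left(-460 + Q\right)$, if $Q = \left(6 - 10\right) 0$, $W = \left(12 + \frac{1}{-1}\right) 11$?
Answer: $-55660$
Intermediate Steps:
$W = 121$ ($W = \left(12 - 1\right) 11 = 11 \cdot 11 = 121$)
$Q = 0$ ($Q = \left(-4\right) 0 = 0$)
$W \left(-460 + Q\right) = 121 \left(-460 + 0\right) = 121 \left(-460\right) = -55660$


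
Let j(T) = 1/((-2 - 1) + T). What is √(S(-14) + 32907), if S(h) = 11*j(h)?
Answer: 4*√594371/17 ≈ 181.40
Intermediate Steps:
j(T) = 1/(-3 + T)
S(h) = 11/(-3 + h)
√(S(-14) + 32907) = √(11/(-3 - 14) + 32907) = √(11/(-17) + 32907) = √(11*(-1/17) + 32907) = √(-11/17 + 32907) = √(559408/17) = 4*√594371/17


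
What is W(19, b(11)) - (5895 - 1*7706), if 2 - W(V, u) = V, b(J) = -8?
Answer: 1794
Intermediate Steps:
W(V, u) = 2 - V
W(19, b(11)) - (5895 - 1*7706) = (2 - 1*19) - (5895 - 1*7706) = (2 - 19) - (5895 - 7706) = -17 - 1*(-1811) = -17 + 1811 = 1794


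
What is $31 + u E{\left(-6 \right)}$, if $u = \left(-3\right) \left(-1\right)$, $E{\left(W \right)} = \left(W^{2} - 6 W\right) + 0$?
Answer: $247$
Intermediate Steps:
$E{\left(W \right)} = W^{2} - 6 W$
$u = 3$
$31 + u E{\left(-6 \right)} = 31 + 3 \left(- 6 \left(-6 - 6\right)\right) = 31 + 3 \left(\left(-6\right) \left(-12\right)\right) = 31 + 3 \cdot 72 = 31 + 216 = 247$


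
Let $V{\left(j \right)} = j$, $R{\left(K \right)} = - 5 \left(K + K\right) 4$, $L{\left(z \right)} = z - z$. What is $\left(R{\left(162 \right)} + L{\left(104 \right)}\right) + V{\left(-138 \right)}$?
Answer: $-6618$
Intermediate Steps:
$L{\left(z \right)} = 0$
$R{\left(K \right)} = - 40 K$ ($R{\left(K \right)} = - 5 \cdot 2 K 4 = - 10 K 4 = - 40 K$)
$\left(R{\left(162 \right)} + L{\left(104 \right)}\right) + V{\left(-138 \right)} = \left(\left(-40\right) 162 + 0\right) - 138 = \left(-6480 + 0\right) - 138 = -6480 - 138 = -6618$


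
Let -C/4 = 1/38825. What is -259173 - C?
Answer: -10062391721/38825 ≈ -2.5917e+5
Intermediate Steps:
C = -4/38825 ≈ -0.00010303
-259173 - C = -259173 - 1*(-4/38825) = -259173 + 4/38825 = -10062391721/38825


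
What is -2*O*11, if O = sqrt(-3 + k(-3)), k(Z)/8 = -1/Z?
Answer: -22*I*sqrt(3)/3 ≈ -12.702*I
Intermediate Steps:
k(Z) = -8/Z (k(Z) = 8*(-1/Z) = -8/Z)
O = I*sqrt(3)/3 (O = sqrt(-3 - 8/(-3)) = sqrt(-3 - 8*(-1/3)) = sqrt(-3 + 8/3) = sqrt(-1/3) = I*sqrt(3)/3 ≈ 0.57735*I)
-2*O*11 = -2*I*sqrt(3)/3*11 = -22*I*sqrt(3)/3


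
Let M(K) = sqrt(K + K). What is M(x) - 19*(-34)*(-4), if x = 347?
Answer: -2584 + sqrt(694) ≈ -2557.7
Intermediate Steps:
M(K) = sqrt(2)*sqrt(K) (M(K) = sqrt(2*K) = sqrt(2)*sqrt(K))
M(x) - 19*(-34)*(-4) = sqrt(2)*sqrt(347) - 19*(-34)*(-4) = sqrt(694) - (-646)*(-4) = sqrt(694) - 1*2584 = sqrt(694) - 2584 = -2584 + sqrt(694)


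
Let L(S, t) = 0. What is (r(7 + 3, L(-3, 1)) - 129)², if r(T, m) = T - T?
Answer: 16641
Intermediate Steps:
r(T, m) = 0
(r(7 + 3, L(-3, 1)) - 129)² = (0 - 129)² = (-129)² = 16641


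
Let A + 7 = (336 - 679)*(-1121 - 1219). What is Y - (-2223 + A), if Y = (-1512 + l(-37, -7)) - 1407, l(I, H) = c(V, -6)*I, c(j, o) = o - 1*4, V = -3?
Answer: -802939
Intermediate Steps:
A = 802613 (A = -7 + (336 - 679)*(-1121 - 1219) = -7 - 343*(-2340) = -7 + 802620 = 802613)
c(j, o) = -4 + o (c(j, o) = o - 4 = -4 + o)
l(I, H) = -10*I (l(I, H) = (-4 - 6)*I = -10*I)
Y = -2549 (Y = (-1512 - 10*(-37)) - 1407 = (-1512 + 370) - 1407 = -1142 - 1407 = -2549)
Y - (-2223 + A) = -2549 - (-2223 + 802613) = -2549 - 1*800390 = -2549 - 800390 = -802939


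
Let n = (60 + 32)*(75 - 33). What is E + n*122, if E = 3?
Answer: 471411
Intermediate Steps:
n = 3864 (n = 92*42 = 3864)
E + n*122 = 3 + 3864*122 = 3 + 471408 = 471411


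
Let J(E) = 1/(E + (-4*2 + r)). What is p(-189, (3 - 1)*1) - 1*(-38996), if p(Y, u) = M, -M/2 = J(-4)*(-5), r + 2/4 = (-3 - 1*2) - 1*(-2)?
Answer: 1208856/31 ≈ 38995.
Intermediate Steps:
r = -7/2 (r = -½ + ((-3 - 1*2) - 1*(-2)) = -½ + ((-3 - 2) + 2) = -½ + (-5 + 2) = -½ - 3 = -7/2 ≈ -3.5000)
J(E) = 1/(-23/2 + E) (J(E) = 1/(E + (-4*2 - 7/2)) = 1/(E + (-8 - 7/2)) = 1/(E - 23/2) = 1/(-23/2 + E))
M = -20/31 (M = -2*2/(-23 + 2*(-4))*(-5) = -2*2/(-23 - 8)*(-5) = -2*2/(-31)*(-5) = -2*2*(-1/31)*(-5) = -(-4)*(-5)/31 = -2*10/31 = -20/31 ≈ -0.64516)
p(Y, u) = -20/31
p(-189, (3 - 1)*1) - 1*(-38996) = -20/31 - 1*(-38996) = -20/31 + 38996 = 1208856/31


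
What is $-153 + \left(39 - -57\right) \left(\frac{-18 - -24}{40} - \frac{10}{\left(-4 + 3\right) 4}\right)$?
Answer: $\frac{507}{5} \approx 101.4$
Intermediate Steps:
$-153 + \left(39 - -57\right) \left(\frac{-18 - -24}{40} - \frac{10}{\left(-4 + 3\right) 4}\right) = -153 + \left(39 + 57\right) \left(\left(-18 + 24\right) \frac{1}{40} - \frac{10}{\left(-1\right) 4}\right) = -153 + 96 \left(6 \cdot \frac{1}{40} - \frac{10}{-4}\right) = -153 + 96 \left(\frac{3}{20} - - \frac{5}{2}\right) = -153 + 96 \left(\frac{3}{20} + \frac{5}{2}\right) = -153 + 96 \cdot \frac{53}{20} = -153 + \frac{1272}{5} = \frac{507}{5}$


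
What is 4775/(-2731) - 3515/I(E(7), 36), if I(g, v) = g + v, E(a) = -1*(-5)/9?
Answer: -87966160/898499 ≈ -97.903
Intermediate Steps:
E(a) = 5/9 (E(a) = 5*(⅑) = 5/9)
4775/(-2731) - 3515/I(E(7), 36) = 4775/(-2731) - 3515/(5/9 + 36) = 4775*(-1/2731) - 3515/329/9 = -4775/2731 - 3515*9/329 = -4775/2731 - 31635/329 = -87966160/898499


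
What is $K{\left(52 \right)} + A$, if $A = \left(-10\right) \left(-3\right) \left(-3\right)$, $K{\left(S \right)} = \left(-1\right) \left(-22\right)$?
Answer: $-68$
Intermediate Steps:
$K{\left(S \right)} = 22$
$A = -90$ ($A = 30 \left(-3\right) = -90$)
$K{\left(52 \right)} + A = 22 - 90 = -68$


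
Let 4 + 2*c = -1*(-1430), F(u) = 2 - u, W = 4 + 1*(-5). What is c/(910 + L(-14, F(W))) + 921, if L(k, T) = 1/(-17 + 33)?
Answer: 13422089/14561 ≈ 921.78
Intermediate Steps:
W = -1 (W = 4 - 5 = -1)
L(k, T) = 1/16
c = 713 (c = -2 + (-1*(-1430))/2 = -2 + (½)*1430 = -2 + 715 = 713)
c/(910 + L(-14, F(W))) + 921 = 713/(910 + 1/16) + 921 = 713/(14561/16) + 921 = (16/14561)*713 + 921 = 11408/14561 + 921 = 13422089/14561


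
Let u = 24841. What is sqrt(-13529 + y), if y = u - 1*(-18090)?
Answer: sqrt(29402) ≈ 171.47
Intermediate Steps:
y = 42931 (y = 24841 - 1*(-18090) = 24841 + 18090 = 42931)
sqrt(-13529 + y) = sqrt(-13529 + 42931) = sqrt(29402)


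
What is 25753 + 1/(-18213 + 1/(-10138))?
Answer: 4755121341297/184643395 ≈ 25753.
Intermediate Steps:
25753 + 1/(-18213 + 1/(-10138)) = 25753 + 1/(-18213 - 1/10138) = 25753 + 1/(-184643395/10138) = 25753 - 10138/184643395 = 4755121341297/184643395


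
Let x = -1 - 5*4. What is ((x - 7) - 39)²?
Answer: 4489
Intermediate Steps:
x = -21 (x = -1 - 20 = -21)
((x - 7) - 39)² = ((-21 - 7) - 39)² = (-28 - 39)² = (-67)² = 4489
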